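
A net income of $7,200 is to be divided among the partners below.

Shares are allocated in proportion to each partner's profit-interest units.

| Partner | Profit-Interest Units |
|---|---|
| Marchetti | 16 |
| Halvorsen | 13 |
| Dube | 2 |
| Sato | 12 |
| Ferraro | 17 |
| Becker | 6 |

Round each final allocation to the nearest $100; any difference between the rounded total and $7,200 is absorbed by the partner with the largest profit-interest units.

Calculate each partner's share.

Sum of profit-interest units: 16 + 13 + 2 + 12 + 17 + 6 = 66.
Pro-rata amounts: Marchetti 1,745.45; Halvorsen 1,418.18; Dube 218.18; Sato 1,309.09; Ferraro 1,854.55; Becker 654.55.
Rounded to nearest $100: Marchetti $1,700; Halvorsen $1,400; Dube $200; Sato $1,300; Ferraro $1,900; Becker $700. Sum = $7,200.
No rounding difference to absorb.

Marchetti: $1,700 | Halvorsen: $1,400 | Dube: $200 | Sato: $1,300 | Ferraro: $1,900 | Becker: $700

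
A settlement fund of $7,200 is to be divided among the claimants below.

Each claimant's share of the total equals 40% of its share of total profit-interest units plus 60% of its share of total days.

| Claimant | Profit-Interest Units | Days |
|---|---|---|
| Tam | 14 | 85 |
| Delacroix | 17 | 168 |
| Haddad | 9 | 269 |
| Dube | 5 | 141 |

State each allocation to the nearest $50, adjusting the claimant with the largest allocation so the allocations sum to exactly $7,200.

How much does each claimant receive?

Totals — profit-interest units 45, days 663.
Blended shares (40% profit-interest units + 60% days): Tam 0.2014; Delacroix 0.3031; Haddad 0.3234; Dube 0.1720.
Unrounded shares: Tam 1,449.85; Delacroix 2,182.66; Haddad 2,328.76; Dube 1,238.73.
At nearest $50: Tam $1,450; Delacroix $2,200; Haddad $2,350; Dube $1,250. Sum = $7,250.
Difference $7,200 − $7,250 = −$50 applied to largest allocation (Haddad): Haddad becomes $2,300.

Tam: $1,450; Delacroix: $2,200; Haddad: $2,300; Dube: $1,250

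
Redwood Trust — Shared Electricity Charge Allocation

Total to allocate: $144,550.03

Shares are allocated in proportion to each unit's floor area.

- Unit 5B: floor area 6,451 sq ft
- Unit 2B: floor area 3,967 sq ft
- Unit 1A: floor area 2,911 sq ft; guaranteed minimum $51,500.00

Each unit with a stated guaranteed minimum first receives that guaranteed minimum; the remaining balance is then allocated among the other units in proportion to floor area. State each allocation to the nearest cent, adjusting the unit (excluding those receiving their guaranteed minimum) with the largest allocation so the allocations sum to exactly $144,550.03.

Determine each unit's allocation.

Minimums first: Unit 1A $51,500.00. Residual $93,050.03.
Residual split over remaining floor area 10,418: Unit 5B 57,618.1363 → $57,618.14; Unit 2B 35,431.8937 → $35,431.89.

Unit 5B: $57,618.14 | Unit 2B: $35,431.89 | Unit 1A: $51,500.00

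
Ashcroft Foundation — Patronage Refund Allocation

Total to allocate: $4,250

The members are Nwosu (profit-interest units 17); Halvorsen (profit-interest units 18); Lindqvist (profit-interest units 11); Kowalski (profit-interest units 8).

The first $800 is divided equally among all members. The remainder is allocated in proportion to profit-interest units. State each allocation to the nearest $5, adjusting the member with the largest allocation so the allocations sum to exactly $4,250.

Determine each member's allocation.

Nwosu: $1,285 | Halvorsen: $1,350 | Lindqvist: $905 | Kowalski: $710

Equal tier: $800 ÷ 4 = $200 apiece.
Remainder $3,450 by profit-interest units (total 54): Nwosu 1,086.11 → $1,085; Halvorsen 1,150.00 → $1,150; Lindqvist 702.78 → $705; Kowalski 511.11 → $510.
Totals: Nwosu $200 + $1,085 = $1,285; Halvorsen $200 + $1,150 = $1,350; Lindqvist $200 + $705 = $905; Kowalski $200 + $510 = $710.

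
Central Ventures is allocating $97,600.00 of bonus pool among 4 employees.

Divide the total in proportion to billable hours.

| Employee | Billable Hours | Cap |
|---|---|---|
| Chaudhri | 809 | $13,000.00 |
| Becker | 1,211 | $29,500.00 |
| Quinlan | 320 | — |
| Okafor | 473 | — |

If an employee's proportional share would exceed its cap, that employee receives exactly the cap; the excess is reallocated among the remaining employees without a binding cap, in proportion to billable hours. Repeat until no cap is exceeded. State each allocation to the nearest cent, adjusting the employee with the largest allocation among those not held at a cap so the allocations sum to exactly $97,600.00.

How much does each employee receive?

Chaudhri: $13,000.00; Becker: $29,500.00; Quinlan: $22,234.55; Okafor: $32,865.45

Combined billable hours = 2,813.
Unconstrained shares: Chaudhri 28,069.1077; Becker 42,016.9214; Quinlan 11,102.7373; Okafor 16,411.2336.
Cap binds for Chaudhri ($13,000.00), Becker ($29,500.00); residual $55,100.00 reallocated over remaining billable hours 793.
Remaining shares: Quinlan 22,234.5523 → $22,234.55; Okafor 32,865.4477 → $32,865.45.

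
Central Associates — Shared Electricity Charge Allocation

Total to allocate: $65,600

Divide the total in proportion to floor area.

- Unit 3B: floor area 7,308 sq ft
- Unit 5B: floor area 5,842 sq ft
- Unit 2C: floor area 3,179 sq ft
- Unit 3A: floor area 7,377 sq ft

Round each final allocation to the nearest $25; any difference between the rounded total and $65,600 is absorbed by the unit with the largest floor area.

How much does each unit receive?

Total floor area = 23,706.
Proportional shares: Unit 3B 7,308/23,706 × $65,600 = 20,222.93; Unit 5B 5,842/23,706 × $65,600 = 16,166.17; Unit 2C 3,179/23,706 × $65,600 = 8,797.03; Unit 3A 7,377/23,706 × $65,600 = 20,413.87.
At nearest $25: Unit 3B $20,225; Unit 5B $16,175; Unit 2C $8,800; Unit 3A $20,425. Sum = $65,625.
Difference $65,600 − $65,625 = −$25 applied to largest floor area (Unit 3A): Unit 3A becomes $20,400.

Unit 3B: $20,225; Unit 5B: $16,175; Unit 2C: $8,800; Unit 3A: $20,400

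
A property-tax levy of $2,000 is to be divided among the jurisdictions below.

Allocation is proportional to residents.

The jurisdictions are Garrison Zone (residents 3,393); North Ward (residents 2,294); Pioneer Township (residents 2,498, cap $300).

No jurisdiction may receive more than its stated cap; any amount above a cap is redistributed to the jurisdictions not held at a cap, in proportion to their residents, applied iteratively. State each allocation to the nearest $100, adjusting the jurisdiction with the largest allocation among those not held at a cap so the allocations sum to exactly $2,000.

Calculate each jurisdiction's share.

Residents total: 8,185.
Proportional shares (ignoring caps): Garrison Zone 829.08; North Ward 560.54; Pioneer Township 610.38.
Capped: Pioneer Township ($300); balance $1,700 reallocated over remaining residents 5,687.
Remaining shares: Garrison Zone 1,014.26 → $1,000; North Ward 685.74 → $700.

Garrison Zone: $1,000 | North Ward: $700 | Pioneer Township: $300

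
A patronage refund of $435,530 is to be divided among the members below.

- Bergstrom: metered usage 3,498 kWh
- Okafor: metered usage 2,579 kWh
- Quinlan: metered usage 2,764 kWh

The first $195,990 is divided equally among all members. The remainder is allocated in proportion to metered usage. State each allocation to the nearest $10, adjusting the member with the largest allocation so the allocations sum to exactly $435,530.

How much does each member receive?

Equal tier: $195,990 ÷ 3 = $65,330 apiece.
Remainder $239,540 by metered usage (total 8,841): Bergstrom 94,775.58 → $94,780; Okafor 69,875.99 → $69,880; Quinlan 74,888.42 → $74,890.
Rounding difference −$10 on remainder applied to Bergstrom.
Totals: Bergstrom $65,330 + $94,770 = $160,100; Okafor $65,330 + $69,880 = $135,210; Quinlan $65,330 + $74,890 = $140,220.

Bergstrom: $160,100 · Okafor: $135,210 · Quinlan: $140,220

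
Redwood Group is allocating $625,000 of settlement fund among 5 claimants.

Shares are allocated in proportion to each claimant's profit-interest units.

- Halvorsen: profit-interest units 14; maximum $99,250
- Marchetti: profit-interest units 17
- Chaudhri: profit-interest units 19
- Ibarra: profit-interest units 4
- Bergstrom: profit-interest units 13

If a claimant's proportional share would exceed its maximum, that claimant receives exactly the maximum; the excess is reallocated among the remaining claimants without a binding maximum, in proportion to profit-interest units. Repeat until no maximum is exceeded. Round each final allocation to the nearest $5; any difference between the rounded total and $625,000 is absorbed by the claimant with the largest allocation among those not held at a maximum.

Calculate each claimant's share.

Sum of profit-interest units: 67.
Proportional shares (ignoring caps): Halvorsen 130,597.01; Marchetti 158,582.09; Chaudhri 177,238.81; Ibarra 37,313.43; Bergstrom 121,268.66.
Cap binds for Halvorsen ($99,250); residual $525,750 reallocated over remaining profit-interest units 53.
Redistributed shares: Marchetti 168,636.79 → $168,635; Chaudhri 188,476.42 → $188,475; Ibarra 39,679.25 → $39,680; Bergstrom 128,957.55 → $128,960.

Halvorsen: $99,250 | Marchetti: $168,635 | Chaudhri: $188,475 | Ibarra: $39,680 | Bergstrom: $128,960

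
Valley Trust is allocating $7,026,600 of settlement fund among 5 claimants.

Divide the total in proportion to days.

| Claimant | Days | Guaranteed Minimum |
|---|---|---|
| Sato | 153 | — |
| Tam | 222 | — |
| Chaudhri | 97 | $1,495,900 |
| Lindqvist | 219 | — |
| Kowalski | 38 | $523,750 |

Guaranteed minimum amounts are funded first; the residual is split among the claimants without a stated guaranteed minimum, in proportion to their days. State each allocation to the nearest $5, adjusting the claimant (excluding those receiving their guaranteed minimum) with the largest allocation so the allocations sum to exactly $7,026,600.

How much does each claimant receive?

Sato: $1,289,670 · Tam: $1,871,285 · Chaudhri: $1,495,900 · Lindqvist: $1,845,995 · Kowalski: $523,750

Guaranteed amounts: Chaudhri $1,495,900; Kowalski $523,750. Remaining pool $5,006,950.
Remaining pool split over remaining days 594: Sato 1,289,668.94 → $1,289,670; Tam 1,871,284.34 → $1,871,285; Lindqvist 1,845,996.72 → $1,845,995.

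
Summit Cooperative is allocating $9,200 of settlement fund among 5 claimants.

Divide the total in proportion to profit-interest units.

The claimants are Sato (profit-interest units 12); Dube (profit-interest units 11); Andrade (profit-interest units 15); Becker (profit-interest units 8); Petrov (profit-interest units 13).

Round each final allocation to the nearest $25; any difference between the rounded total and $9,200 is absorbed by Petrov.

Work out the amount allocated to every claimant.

Sum of profit-interest units: 59.
Proportional shares: Sato 12/59 × $9,200 = 1,871.19; Dube 11/59 × $9,200 = 1,715.25; Andrade 15/59 × $9,200 = 2,338.98; Becker 8/59 × $9,200 = 1,247.46; Petrov 13/59 × $9,200 = 2,027.12.
After rounding ($25): Sato $1,875; Dube $1,725; Andrade $2,350; Becker $1,250; Petrov $2,025. Sum = $9,225.
Difference $9,200 − $9,225 = −$25 applied to Petrov: Petrov becomes $2,000.

Sato: $1,875; Dube: $1,725; Andrade: $2,350; Becker: $1,250; Petrov: $2,000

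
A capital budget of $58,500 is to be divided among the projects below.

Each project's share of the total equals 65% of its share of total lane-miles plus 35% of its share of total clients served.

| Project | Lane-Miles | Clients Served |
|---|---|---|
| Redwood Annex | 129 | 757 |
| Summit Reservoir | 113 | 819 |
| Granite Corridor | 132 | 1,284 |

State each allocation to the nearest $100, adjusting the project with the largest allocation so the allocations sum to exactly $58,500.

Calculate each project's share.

Lane-miles total 374; clients served total 2,860.
Combined weights (65% lane-miles + 35% clients served): Redwood Annex 0.3168; Summit Reservoir 0.2966; Granite Corridor 0.3865.
Pro-rata amounts: Redwood Annex 18,535.01; Summit Reservoir 17,352.13; Granite Corridor 22,612.86.
Rounded to nearest $100: Redwood Annex $18,500; Summit Reservoir $17,400; Granite Corridor $22,600. Sum = $58,500.
No rounding difference to absorb.

Redwood Annex: $18,500 | Summit Reservoir: $17,400 | Granite Corridor: $22,600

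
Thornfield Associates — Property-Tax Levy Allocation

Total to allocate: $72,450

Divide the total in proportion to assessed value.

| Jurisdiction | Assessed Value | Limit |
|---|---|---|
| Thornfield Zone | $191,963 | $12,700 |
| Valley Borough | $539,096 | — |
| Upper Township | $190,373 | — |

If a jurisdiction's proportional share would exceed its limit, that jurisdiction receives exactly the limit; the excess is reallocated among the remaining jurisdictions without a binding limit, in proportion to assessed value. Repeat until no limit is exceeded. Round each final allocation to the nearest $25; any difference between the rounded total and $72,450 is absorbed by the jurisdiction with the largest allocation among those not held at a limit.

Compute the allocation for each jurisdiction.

Total assessed value = 921,432.
Proportional shares (ignoring caps): Thornfield Zone 15,093.59; Valley Borough 42,387.83; Upper Township 14,968.57.
Held at cap: Thornfield Zone ($12,700); remaining pool $59,750 reallocated over remaining assessed value 729,469.
Redistributed shares: Valley Borough 44,156.76 → $44,150; Upper Township 15,593.24 → $15,600.

Thornfield Zone: $12,700 · Valley Borough: $44,150 · Upper Township: $15,600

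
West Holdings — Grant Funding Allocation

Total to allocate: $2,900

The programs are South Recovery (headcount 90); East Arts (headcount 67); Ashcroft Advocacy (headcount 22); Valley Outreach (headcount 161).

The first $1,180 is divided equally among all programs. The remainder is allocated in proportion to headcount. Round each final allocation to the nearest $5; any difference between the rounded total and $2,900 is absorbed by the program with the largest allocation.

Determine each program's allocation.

South Recovery: $750 · East Arts: $635 · Ashcroft Advocacy: $405 · Valley Outreach: $1,110

Equal tier: $1,180 ÷ 4 = $295 apiece.
Remainder $1,720 by headcount (total 340): South Recovery 455.29 → $455; East Arts 338.94 → $340; Ashcroft Advocacy 111.29 → $110; Valley Outreach 814.47 → $815.
Totals: South Recovery $295 + $455 = $750; East Arts $295 + $340 = $635; Ashcroft Advocacy $295 + $110 = $405; Valley Outreach $295 + $815 = $1,110.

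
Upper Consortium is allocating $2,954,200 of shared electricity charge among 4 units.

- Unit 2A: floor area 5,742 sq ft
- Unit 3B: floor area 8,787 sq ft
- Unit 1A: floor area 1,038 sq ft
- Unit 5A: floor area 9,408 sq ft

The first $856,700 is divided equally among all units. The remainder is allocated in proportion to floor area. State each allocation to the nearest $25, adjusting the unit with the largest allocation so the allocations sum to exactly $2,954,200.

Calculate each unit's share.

First tranche $856,700 split equally: $214,175 each.
Remainder $2,097,500 by floor area (total 24,975): Unit 2A 482,236.04 → $482,225; Unit 3B 737,967.27 → $737,975; Unit 1A 87,175.38 → $87,175; Unit 5A 790,121.32 → $790,125.
Totals: Unit 2A $214,175 + $482,225 = $696,400; Unit 3B $214,175 + $737,975 = $952,150; Unit 1A $214,175 + $87,175 = $301,350; Unit 5A $214,175 + $790,125 = $1,004,300.

Unit 2A: $696,400 · Unit 3B: $952,150 · Unit 1A: $301,350 · Unit 5A: $1,004,300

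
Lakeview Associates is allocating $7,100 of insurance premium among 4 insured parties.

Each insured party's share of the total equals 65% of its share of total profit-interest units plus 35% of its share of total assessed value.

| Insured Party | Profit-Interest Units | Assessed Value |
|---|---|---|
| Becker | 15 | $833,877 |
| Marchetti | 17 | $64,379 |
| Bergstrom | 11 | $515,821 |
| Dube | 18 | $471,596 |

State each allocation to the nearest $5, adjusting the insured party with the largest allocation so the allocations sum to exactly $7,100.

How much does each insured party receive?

Becker: $2,235 | Marchetti: $1,370 | Bergstrom: $1,510 | Dube: $1,985

Totals — profit-interest units 61, assessed value 1,885,673.
Blended shares (65% profit-interest units + 35% assessed value): Becker 0.3146; Marchetti 0.1931; Bergstrom 0.2130; Dube 0.2793.
Raw shares: Becker 2,233.75; Marchetti 1,370.99; Bergstrom 1,511.98; Dube 1,983.29.
Rounded to nearest $5: Becker $2,235; Marchetti $1,370; Bergstrom $1,510; Dube $1,985. Sum = $7,100.
No rounding difference to absorb.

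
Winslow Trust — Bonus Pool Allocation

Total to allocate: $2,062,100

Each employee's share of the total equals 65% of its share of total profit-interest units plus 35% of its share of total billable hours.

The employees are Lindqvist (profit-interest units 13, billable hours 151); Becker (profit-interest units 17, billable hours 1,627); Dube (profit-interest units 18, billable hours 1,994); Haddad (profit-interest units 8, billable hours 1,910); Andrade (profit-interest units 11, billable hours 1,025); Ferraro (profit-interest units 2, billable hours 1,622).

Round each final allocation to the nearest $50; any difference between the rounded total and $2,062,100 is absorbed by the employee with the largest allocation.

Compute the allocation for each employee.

Totals — profit-interest units 69, billable hours 8,329.
Composite weights (65% profit-interest units + 35% billable hours): Lindqvist 0.1288; Becker 0.2285; Dube 0.2534; Haddad 0.1556; Andrade 0.1467; Ferraro 0.0870.
Raw shares: Lindqvist 265,617.18; Becker 471,219.71; Dube 522,447.03; Haddad 320,912.36; Andrade 302,500.97; Ferraro 179,402.75.
After rounding ($50): Lindqvist $265,600; Becker $471,200; Dube $522,450; Haddad $320,900; Andrade $302,500; Ferraro $179,400. Sum = $2,062,050.
Difference $2,062,100 − $2,062,050 = +$50 applied to largest allocation (Dube): Dube becomes $522,500.

Lindqvist: $265,600; Becker: $471,200; Dube: $522,500; Haddad: $320,900; Andrade: $302,500; Ferraro: $179,400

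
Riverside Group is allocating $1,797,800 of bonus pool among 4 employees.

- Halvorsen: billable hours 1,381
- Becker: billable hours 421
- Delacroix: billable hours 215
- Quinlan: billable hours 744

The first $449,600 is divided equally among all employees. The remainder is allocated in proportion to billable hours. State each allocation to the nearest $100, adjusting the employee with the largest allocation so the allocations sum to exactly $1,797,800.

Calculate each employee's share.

Equal tier: $449,600 ÷ 4 = $112,400 apiece.
Remainder $1,348,200 by billable hours (total 2,761): Halvorsen 674,344.15 → $674,300; Becker 205,574.86 → $205,600; Delacroix 104,984.79 → $105,000; Quinlan 363,296.20 → $363,300.
Totals: Halvorsen $112,400 + $674,300 = $786,700; Becker $112,400 + $205,600 = $318,000; Delacroix $112,400 + $105,000 = $217,400; Quinlan $112,400 + $363,300 = $475,700.

Halvorsen: $786,700; Becker: $318,000; Delacroix: $217,400; Quinlan: $475,700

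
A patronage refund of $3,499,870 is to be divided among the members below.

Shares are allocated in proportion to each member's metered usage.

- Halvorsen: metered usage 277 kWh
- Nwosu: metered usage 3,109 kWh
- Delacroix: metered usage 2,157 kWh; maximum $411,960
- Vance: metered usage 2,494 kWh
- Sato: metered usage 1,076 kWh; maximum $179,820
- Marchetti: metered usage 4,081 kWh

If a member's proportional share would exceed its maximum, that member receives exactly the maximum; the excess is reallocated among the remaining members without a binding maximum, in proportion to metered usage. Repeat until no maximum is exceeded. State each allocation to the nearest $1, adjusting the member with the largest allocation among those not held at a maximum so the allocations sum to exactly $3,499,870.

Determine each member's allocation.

Metered usage total: 13,194.
Unconstrained shares: Halvorsen 73,477.64; Nwosu 824,700.31; Delacroix 572,170.65; Vance 661,564.03; Sato 285,422.17; Marchetti 1,082,535.20.
Cap binds for Delacroix ($411,960), Sato ($179,820); remaining pool $2,908,090 reallocated over remaining metered usage 9,961.
Remaining shares: Halvorsen 80,869.48 → $80,869; Nwosu 907,665.07 → $907,665; Vance 728,117.30 → $728,117; Marchetti 1,191,438.14 → $1,191,438.
Rounding difference +$1 applied to Marchetti → $1,191,439.

Halvorsen: $80,869 · Nwosu: $907,665 · Delacroix: $411,960 · Vance: $728,117 · Sato: $179,820 · Marchetti: $1,191,439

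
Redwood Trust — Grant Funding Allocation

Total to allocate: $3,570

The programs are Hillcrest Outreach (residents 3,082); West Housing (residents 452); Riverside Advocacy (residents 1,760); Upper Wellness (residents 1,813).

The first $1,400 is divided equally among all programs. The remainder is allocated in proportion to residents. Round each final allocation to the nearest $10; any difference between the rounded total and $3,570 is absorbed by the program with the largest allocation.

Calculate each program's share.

Hillcrest Outreach: $1,290; West Housing: $490; Riverside Advocacy: $890; Upper Wellness: $900

First tranche $1,400 split equally: $350 each.
Remainder $2,170 by residents (total 7,107): Hillcrest Outreach 941.04 → $940; West Housing 138.01 → $140; Riverside Advocacy 537.39 → $540; Upper Wellness 553.57 → $550.
Totals: Hillcrest Outreach $350 + $940 = $1,290; West Housing $350 + $140 = $490; Riverside Advocacy $350 + $540 = $890; Upper Wellness $350 + $550 = $900.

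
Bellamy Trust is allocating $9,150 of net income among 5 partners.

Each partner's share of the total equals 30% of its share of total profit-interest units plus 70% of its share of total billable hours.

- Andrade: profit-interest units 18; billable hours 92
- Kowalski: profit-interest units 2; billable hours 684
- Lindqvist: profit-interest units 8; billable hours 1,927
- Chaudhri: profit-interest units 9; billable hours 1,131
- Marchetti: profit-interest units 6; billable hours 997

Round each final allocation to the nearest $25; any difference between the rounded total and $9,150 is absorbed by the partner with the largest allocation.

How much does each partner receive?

Profit-interest units total 43; billable hours total 4,831.
Blended shares (30% profit-interest units + 70% billable hours): Andrade 0.1389; Kowalski 0.1131; Lindqvist 0.3350; Chaudhri 0.2267; Marchetti 0.1863.
Raw shares: Andrade 1,271.04; Kowalski 1,034.53; Lindqvist 3,065.54; Chaudhri 2,074.03; Marchetti 1,704.86.
Rounded to nearest $25: Andrade $1,275; Kowalski $1,025; Lindqvist $3,075; Chaudhri $2,075; Marchetti $1,700. Sum = $9,150.
Rounded total matches; no reconciliation needed.

Andrade: $1,275 · Kowalski: $1,025 · Lindqvist: $3,075 · Chaudhri: $2,075 · Marchetti: $1,700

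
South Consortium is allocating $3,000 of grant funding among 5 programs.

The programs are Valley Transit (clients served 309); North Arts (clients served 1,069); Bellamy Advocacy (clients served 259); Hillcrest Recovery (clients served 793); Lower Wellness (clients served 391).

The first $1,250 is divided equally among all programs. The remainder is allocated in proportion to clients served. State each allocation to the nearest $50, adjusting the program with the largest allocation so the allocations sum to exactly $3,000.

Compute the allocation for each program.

First tranche $1,250 split equally: $250 each.
Remainder $1,750 by clients served (total 2,821): Valley Transit 191.69 → $200; North Arts 663.15 → $650; Bellamy Advocacy 160.67 → $150; Hillcrest Recovery 491.94 → $500; Lower Wellness 242.56 → $250.
Totals: Valley Transit $250 + $200 = $450; North Arts $250 + $650 = $900; Bellamy Advocacy $250 + $150 = $400; Hillcrest Recovery $250 + $500 = $750; Lower Wellness $250 + $250 = $500.

Valley Transit: $450 · North Arts: $900 · Bellamy Advocacy: $400 · Hillcrest Recovery: $750 · Lower Wellness: $500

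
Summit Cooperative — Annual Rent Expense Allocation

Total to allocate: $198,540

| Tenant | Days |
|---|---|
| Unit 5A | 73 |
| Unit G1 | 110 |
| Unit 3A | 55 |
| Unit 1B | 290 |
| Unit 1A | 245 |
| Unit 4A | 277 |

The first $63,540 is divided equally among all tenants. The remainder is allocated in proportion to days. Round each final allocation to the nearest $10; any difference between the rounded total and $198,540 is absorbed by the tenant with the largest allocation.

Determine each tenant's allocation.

First tranche $63,540 split equally: $10,590 each.
Remainder $135,000 by days (total 1,050): Unit 5A 9,385.71 → $9,390; Unit G1 14,142.86 → $14,140; Unit 3A 7,071.43 → $7,070; Unit 1B 37,285.71 → $37,290; Unit 1A 31,500.00 → $31,500; Unit 4A 35,614.29 → $35,610.
Totals: Unit 5A $10,590 + $9,390 = $19,980; Unit G1 $10,590 + $14,140 = $24,730; Unit 3A $10,590 + $7,070 = $17,660; Unit 1B $10,590 + $37,290 = $47,880; Unit 1A $10,590 + $31,500 = $42,090; Unit 4A $10,590 + $35,610 = $46,200.

Unit 5A: $19,980 · Unit G1: $24,730 · Unit 3A: $17,660 · Unit 1B: $47,880 · Unit 1A: $42,090 · Unit 4A: $46,200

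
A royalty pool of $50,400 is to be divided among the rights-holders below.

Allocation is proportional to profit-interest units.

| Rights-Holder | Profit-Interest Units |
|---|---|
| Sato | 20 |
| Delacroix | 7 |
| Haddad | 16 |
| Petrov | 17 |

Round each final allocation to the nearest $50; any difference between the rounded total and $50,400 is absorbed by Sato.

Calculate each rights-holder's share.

Sato: $16,750 · Delacroix: $5,900 · Haddad: $13,450 · Petrov: $14,300

Total profit-interest units = 60.
Proportional shares: Sato 20/60 × $50,400 = 16,800.00; Delacroix 7/60 × $50,400 = 5,880.00; Haddad 16/60 × $50,400 = 13,440.00; Petrov 17/60 × $50,400 = 14,280.00.
At nearest $50: Sato $16,800; Delacroix $5,900; Haddad $13,450; Petrov $14,300. Sum = $50,450.
Difference $50,400 − $50,450 = −$50 applied to Sato: Sato becomes $16,750.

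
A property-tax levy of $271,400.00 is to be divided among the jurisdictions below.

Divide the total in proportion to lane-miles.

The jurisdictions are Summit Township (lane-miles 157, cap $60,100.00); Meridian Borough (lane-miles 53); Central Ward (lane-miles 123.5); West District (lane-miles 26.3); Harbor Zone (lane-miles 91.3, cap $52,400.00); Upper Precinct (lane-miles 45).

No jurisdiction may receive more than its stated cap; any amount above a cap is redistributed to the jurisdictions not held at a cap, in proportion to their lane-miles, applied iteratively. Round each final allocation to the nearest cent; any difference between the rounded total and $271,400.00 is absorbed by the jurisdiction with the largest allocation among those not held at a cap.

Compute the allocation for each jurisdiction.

Summit Township: $60,100.00 | Meridian Borough: $33,985.88 | Central Ward: $79,193.50 | West District: $16,864.69 | Harbor Zone: $52,400.00 | Upper Precinct: $28,855.93

Combined lane-miles = 496.1.
Proportional shares (ignoring caps): Summit Township 85,889.5384; Meridian Borough 28,994.5575; Central Ward 67,562.7898; West District 14,387.8653; Harbor Zone 49,947.2284; Upper Precinct 24,618.0206.
Capped: Summit Township ($60,100.00); remaining pool $211,300.00 reallocated over remaining lane-miles 339.1.
Capped: Harbor Zone ($52,400.00); remaining pool $158,900.00 reallocated over remaining lane-miles 247.8.
Remaining shares: Meridian Borough 33,985.8757 → $33,985.88; Central Ward 79,193.5028 → $79,193.50; West District 16,864.6893 → $16,864.69; Upper Precinct 28,855.9322 → $28,855.93.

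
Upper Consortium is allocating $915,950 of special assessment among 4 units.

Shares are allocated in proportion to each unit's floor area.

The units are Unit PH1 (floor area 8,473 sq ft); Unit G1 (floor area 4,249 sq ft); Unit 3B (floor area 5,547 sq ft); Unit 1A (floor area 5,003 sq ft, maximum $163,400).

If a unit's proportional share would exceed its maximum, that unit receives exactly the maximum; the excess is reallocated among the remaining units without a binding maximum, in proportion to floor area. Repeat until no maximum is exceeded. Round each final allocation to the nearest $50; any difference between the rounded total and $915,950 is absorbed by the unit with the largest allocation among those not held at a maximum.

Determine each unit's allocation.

Unit PH1: $349,000 · Unit G1: $175,050 · Unit 3B: $228,500 · Unit 1A: $163,400

Sum of floor area: 23,272.
Pro-rata shares before constraints: Unit PH1 333,484.20; Unit G1 167,234.08; Unit 3B 218,321.36; Unit 1A 196,910.36.
Held at cap: Unit 1A ($163,400); balance $752,550 reallocated over remaining floor area 18,269.
Redistributed shares: Unit PH1 349,026.01 → $349,050; Unit G1 175,027.91 → $175,050; Unit 3B 228,496.08 → $228,500.
Rounding difference −$50 applied to Unit PH1 → $349,000.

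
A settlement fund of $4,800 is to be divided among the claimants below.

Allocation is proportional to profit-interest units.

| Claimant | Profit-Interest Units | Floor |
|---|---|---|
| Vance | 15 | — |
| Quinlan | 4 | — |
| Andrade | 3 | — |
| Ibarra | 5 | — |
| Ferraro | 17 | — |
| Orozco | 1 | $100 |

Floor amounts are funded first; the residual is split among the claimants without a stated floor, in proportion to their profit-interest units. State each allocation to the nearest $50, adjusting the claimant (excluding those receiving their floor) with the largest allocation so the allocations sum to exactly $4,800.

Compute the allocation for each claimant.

Guaranteed amounts: Orozco $100. Residual $4,700.
Residual split over remaining profit-interest units 44: Vance 1,602.27 → $1,600; Quinlan 427.27 → $450; Andrade 320.45 → $300; Ibarra 534.09 → $550; Ferraro 1,815.91 → $1,800.

Vance: $1,600 · Quinlan: $450 · Andrade: $300 · Ibarra: $550 · Ferraro: $1,800 · Orozco: $100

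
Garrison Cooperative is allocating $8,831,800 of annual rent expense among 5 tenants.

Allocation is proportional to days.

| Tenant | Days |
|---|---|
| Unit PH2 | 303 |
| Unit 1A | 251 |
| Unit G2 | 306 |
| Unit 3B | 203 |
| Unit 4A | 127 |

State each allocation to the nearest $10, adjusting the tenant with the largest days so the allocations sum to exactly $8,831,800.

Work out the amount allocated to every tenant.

Unit PH2: $2,248,770 | Unit 1A: $1,862,840 | Unit G2: $2,271,040 | Unit 3B: $1,506,600 | Unit 4A: $942,550

Total days = 1,190.
Proportional shares: Unit PH2 303/1,190 × $8,831,800 = 2,248,769.24; Unit 1A 251/1,190 × $8,831,800 = 1,862,841.85; Unit G2 306/1,190 × $8,831,800 = 2,271,034.29; Unit 3B 203/1,190 × $8,831,800 = 1,506,601.18; Unit 4A 127/1,190 × $8,831,800 = 942,553.45.
At nearest $10: Unit PH2 $2,248,770; Unit 1A $1,862,840; Unit G2 $2,271,030; Unit 3B $1,506,600; Unit 4A $942,550. Sum = $8,831,790.
Difference $8,831,800 − $8,831,790 = +$10 applied to largest days (Unit G2): Unit G2 becomes $2,271,040.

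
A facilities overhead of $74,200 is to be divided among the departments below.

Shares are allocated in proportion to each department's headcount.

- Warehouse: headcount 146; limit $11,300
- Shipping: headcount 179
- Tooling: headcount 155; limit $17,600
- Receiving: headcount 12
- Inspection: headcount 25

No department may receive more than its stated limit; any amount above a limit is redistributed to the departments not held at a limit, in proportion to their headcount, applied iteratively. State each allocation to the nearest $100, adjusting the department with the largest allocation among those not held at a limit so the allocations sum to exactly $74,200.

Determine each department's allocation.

Total headcount = 517.
Pro-rata shares before constraints: Warehouse 20,953.97; Shipping 25,690.14; Tooling 22,245.65; Receiving 1,722.24; Inspection 3,588.01.
Held at cap: Warehouse ($11,300), Tooling ($17,600); residual $45,300 reallocated over remaining headcount 216.
Redistributed shares: Shipping 37,540.28 → $37,500; Receiving 2,516.67 → $2,500; Inspection 5,243.06 → $5,200.
Rounding difference +$100 applied to Shipping → $37,600.

Warehouse: $11,300 · Shipping: $37,600 · Tooling: $17,600 · Receiving: $2,500 · Inspection: $5,200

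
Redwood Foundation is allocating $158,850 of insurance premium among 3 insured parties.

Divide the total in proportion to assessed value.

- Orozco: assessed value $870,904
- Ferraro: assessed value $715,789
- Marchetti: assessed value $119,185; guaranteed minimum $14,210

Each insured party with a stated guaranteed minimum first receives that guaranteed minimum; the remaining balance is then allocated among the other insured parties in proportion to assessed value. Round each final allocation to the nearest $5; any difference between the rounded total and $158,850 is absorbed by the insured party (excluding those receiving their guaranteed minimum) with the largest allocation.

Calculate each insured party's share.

Orozco: $79,390; Ferraro: $65,250; Marchetti: $14,210

Minimums first: Marchetti $14,210. Residual $144,640.
Residual split over remaining assessed value 1,586,693: Orozco 79,390.00 → $79,390; Ferraro 65,250.00 → $65,250.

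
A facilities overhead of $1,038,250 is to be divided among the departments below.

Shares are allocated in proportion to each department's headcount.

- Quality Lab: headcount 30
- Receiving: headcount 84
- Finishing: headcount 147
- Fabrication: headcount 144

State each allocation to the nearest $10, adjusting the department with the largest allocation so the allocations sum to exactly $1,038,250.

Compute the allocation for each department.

Quality Lab: $76,910; Receiving: $215,340; Finishing: $376,840; Fabrication: $369,160

Total headcount = 405.
Proportional shares: Quality Lab 30/405 × $1,038,250 = 76,907.41; Receiving 84/405 × $1,038,250 = 215,340.74; Finishing 147/405 × $1,038,250 = 376,846.30; Fabrication 144/405 × $1,038,250 = 369,155.56.
After rounding ($10): Quality Lab $76,910; Receiving $215,340; Finishing $376,850; Fabrication $369,160. Sum = $1,038,260.
Difference $1,038,250 − $1,038,260 = −$10 applied to largest allocation (Finishing): Finishing becomes $376,840.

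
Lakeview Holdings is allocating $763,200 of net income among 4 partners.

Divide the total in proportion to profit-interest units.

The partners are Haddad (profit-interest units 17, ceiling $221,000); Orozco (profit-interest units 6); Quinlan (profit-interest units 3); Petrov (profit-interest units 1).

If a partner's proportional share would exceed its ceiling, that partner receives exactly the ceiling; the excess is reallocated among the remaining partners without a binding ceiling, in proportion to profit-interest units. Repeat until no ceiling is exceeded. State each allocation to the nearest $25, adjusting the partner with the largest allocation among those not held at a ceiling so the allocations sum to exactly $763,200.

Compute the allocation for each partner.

Haddad: $221,000 · Orozco: $325,325 · Quinlan: $162,650 · Petrov: $54,225

Total profit-interest units = 27.
Unconstrained shares: Haddad 480,533.33; Orozco 169,600.00; Quinlan 84,800.00; Petrov 28,266.67.
Cap binds for Haddad ($221,000); remaining pool $542,200 reallocated over remaining profit-interest units 10.
Redistributed shares: Orozco 325,320.00 → $325,325; Quinlan 162,660.00 → $162,650; Petrov 54,220.00 → $54,225.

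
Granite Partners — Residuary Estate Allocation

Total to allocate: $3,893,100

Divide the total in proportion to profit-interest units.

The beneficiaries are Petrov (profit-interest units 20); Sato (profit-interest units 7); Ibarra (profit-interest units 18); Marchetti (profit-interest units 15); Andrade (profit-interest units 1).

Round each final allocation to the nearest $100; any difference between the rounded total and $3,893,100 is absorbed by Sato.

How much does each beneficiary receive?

Petrov: $1,276,400; Sato: $446,800; Ibarra: $1,148,800; Marchetti: $957,300; Andrade: $63,800

Sum of profit-interest units: 61.
Proportional shares: Petrov 20/61 × $3,893,100 = 1,276,426.23; Sato 7/61 × $3,893,100 = 446,749.18; Ibarra 18/61 × $3,893,100 = 1,148,783.61; Marchetti 15/61 × $3,893,100 = 957,319.67; Andrade 1/61 × $3,893,100 = 63,821.31.
After rounding ($100): Petrov $1,276,400; Sato $446,700; Ibarra $1,148,800; Marchetti $957,300; Andrade $63,800. Sum = $3,893,000.
Difference $3,893,100 − $3,893,000 = +$100 applied to Sato: Sato becomes $446,800.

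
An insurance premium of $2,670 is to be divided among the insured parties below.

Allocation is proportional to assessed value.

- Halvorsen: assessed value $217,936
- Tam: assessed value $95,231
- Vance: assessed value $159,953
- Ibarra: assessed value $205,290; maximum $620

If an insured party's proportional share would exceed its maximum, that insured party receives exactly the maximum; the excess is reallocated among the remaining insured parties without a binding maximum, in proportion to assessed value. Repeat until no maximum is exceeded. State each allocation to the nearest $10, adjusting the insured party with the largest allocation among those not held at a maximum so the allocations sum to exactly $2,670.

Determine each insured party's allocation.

Halvorsen: $950 · Tam: $410 · Vance: $690 · Ibarra: $620

Total assessed value = 678,410.
Proportional shares (ignoring caps): Halvorsen 857.72; Tam 374.80; Vance 629.52; Ibarra 807.95.
Cap binds for Ibarra ($620); remaining pool $2,050 reallocated over remaining assessed value 473,120.
Shares after redistribution: Halvorsen 944.30 → $940; Tam 412.63 → $410; Vance 693.07 → $690.
Rounding difference +$10 applied to Halvorsen → $950.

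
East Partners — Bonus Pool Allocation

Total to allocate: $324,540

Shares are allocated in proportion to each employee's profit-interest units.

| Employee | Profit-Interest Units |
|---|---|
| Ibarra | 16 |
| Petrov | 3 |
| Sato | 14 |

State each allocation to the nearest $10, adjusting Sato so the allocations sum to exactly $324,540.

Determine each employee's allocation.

Combined profit-interest units = 33.
Pro-rata amounts: Ibarra 16/33 × $324,540 = 157,352.73; Petrov 3/33 × $324,540 = 29,503.64; Sato 14/33 × $324,540 = 137,683.64.
At nearest $10: Ibarra $157,350; Petrov $29,500; Sato $137,680. Sum = $324,530.
Difference $324,540 − $324,530 = +$10 applied to Sato: Sato becomes $137,690.

Ibarra: $157,350 · Petrov: $29,500 · Sato: $137,690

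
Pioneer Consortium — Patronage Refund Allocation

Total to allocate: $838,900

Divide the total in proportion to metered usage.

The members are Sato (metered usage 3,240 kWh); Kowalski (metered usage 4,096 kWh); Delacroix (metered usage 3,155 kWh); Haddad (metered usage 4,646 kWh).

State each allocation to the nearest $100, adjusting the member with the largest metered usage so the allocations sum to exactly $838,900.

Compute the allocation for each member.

Sato: $179,600 | Kowalski: $227,000 | Delacroix: $174,900 | Haddad: $257,400

Sum of metered usage: 3,240 + 4,096 + 3,155 + 4,646 = 15,137.
Raw shares: Sato 179,562.40; Kowalski 227,002.34; Delacroix 174,851.65; Haddad 257,483.61.
After rounding ($100): Sato $179,600; Kowalski $227,000; Delacroix $174,900; Haddad $257,500. Sum = $839,000.
Difference $838,900 − $839,000 = −$100 applied to largest metered usage (Haddad): Haddad becomes $257,400.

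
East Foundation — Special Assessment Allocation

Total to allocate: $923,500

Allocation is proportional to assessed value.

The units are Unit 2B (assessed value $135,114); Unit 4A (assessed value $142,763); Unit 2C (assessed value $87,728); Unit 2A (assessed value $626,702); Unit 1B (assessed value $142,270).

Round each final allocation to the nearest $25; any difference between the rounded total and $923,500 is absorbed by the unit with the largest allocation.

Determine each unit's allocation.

Combined assessed value = 1,134,577.
Proportional shares: Unit 2B 135,114/1,134,577 × $923,500 = 109,977.36; Unit 4A 142,763/1,134,577 × $923,500 = 116,203.33; Unit 2C 87,728/1,134,577 × $923,500 = 71,407.06; Unit 2A 626,702/1,134,577 × $923,500 = 510,110.20; Unit 1B 142,270/1,134,577 × $923,500 = 115,802.05.
After rounding ($25): Unit 2B $109,975; Unit 4A $116,200; Unit 2C $71,400; Unit 2A $510,100; Unit 1B $115,800. Sum = $923,475.
Difference $923,500 − $923,475 = +$25 applied to largest allocation (Unit 2A): Unit 2A becomes $510,125.

Unit 2B: $109,975 | Unit 4A: $116,200 | Unit 2C: $71,400 | Unit 2A: $510,125 | Unit 1B: $115,800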